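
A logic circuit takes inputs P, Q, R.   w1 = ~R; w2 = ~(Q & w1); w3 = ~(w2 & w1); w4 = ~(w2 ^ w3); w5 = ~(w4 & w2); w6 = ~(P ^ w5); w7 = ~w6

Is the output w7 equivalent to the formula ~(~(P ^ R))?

No

w1 = ~R
w2 = ~(Q & w1) = ~(Q & ~R)
w3 = ~(w2 & w1) = ~((~(Q & ~R)) & ~R)
w4 = ~(w2 ^ w3) = ~((~(Q & ~R)) ^ (~((~(Q & ~R)) & ~R)))
w5 = ~(w4 & w2) = ~((~((~(Q & ~R)) ^ (~((~(Q & ~R)) & ~R)))) & (~(Q & ~R)))
w6 = ~(P ^ w5) = ~(P ^ (~((~((~(Q & ~R)) ^ (~((~(Q & ~R)) & ~R)))) & (~(Q & ~R)))))
w7 = ~w6 = ~(~(P ^ (~((~((~(Q & ~R)) ^ (~((~(Q & ~R)) & ~R)))) & (~(Q & ~R))))))
At P=0, Q=0, R=0: circuit gives 1, formula gives 0.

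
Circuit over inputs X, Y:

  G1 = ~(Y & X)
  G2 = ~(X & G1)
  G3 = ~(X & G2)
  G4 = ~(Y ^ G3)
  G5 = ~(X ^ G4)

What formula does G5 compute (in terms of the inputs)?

~(X ^ (~(Y ^ (~(X & (~(X & (~(Y & X)))))))))

G1 = ~(Y & X)
G2 = ~(X & G1) = ~(X & (~(Y & X)))
G3 = ~(X & G2) = ~(X & (~(X & (~(Y & X)))))
G4 = ~(Y ^ G3) = ~(Y ^ (~(X & (~(X & (~(Y & X)))))))
G5 = ~(X ^ G4) = ~(X ^ (~(Y ^ (~(X & (~(X & (~(Y & X)))))))))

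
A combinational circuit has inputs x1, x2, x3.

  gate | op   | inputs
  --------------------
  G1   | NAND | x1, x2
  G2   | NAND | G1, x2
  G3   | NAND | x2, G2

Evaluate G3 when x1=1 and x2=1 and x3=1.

G1 = 1 NAND 1 = 0
G2 = 0 NAND 1 = 1
G3 = 1 NAND 1 = 0

0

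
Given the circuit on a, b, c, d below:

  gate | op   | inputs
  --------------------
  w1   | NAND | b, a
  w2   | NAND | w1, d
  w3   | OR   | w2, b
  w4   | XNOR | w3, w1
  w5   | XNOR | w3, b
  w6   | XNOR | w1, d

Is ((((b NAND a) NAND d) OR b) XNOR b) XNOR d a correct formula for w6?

No

w1 = b NAND a
w6 = w1 XNOR d = (b NAND a) XNOR d
At a=0, b=0, c=0, d=0: circuit gives 0, formula gives 1.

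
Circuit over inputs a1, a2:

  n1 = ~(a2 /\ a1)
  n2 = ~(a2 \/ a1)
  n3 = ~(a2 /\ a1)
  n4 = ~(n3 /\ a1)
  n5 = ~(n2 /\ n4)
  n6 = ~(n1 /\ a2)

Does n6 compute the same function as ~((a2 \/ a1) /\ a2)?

No

n1 = ~(a2 /\ a1)
n6 = ~(n1 /\ a2) = ~((~(a2 /\ a1)) /\ a2)
At a1=1, a2=1: circuit gives 1, formula gives 0.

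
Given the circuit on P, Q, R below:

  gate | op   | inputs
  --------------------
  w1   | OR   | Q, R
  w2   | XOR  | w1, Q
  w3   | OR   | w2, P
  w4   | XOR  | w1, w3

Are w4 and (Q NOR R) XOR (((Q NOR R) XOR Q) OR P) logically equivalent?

No

w1 = Q OR R
w2 = w1 XOR Q = (Q OR R) XOR Q
w3 = w2 OR P = ((Q OR R) XOR Q) OR P
w4 = w1 XOR w3 = (Q OR R) XOR (((Q OR R) XOR Q) OR P)
At P=1, Q=0, R=0: circuit gives 1, formula gives 0.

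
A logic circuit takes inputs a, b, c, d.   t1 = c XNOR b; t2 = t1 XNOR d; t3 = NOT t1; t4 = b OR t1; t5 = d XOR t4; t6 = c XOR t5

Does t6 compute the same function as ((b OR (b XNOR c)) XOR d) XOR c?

Yes

t1 = c XNOR b
t4 = b OR t1 = b OR (c XNOR b)
t5 = d XOR t4 = d XOR (b OR (c XNOR b))
t6 = c XOR t5 = c XOR (d XOR (b OR (c XNOR b)))
At a=0, b=0, c=0, d=1: circuit gives 0, formula gives 0.
At a=0, b=0, c=0, d=0: circuit gives 1, formula gives 1.
Agrees on all 16 inputs.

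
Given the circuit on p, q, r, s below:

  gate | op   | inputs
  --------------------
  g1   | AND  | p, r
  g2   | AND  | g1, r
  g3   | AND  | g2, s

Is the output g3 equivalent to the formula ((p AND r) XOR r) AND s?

No

g1 = p AND r
g2 = g1 AND r = (p AND r) AND r
g3 = g2 AND s = ((p AND r) AND r) AND s
At p=0, q=0, r=1, s=1: circuit gives 0, formula gives 1.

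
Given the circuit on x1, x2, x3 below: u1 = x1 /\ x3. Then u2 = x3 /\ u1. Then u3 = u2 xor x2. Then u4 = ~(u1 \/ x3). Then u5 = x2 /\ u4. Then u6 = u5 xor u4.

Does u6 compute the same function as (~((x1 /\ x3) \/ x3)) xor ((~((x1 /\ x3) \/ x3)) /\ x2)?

Yes

u1 = x1 /\ x3
u4 = ~(u1 \/ x3) = ~((x1 /\ x3) \/ x3)
u5 = x2 /\ u4 = x2 /\ (~((x1 /\ x3) \/ x3))
u6 = u5 xor u4 = (x2 /\ (~((x1 /\ x3) \/ x3))) xor (~((x1 /\ x3) \/ x3))
At x1=0, x2=0, x3=1: circuit gives 0, formula gives 0.
At x1=0, x2=0, x3=0: circuit gives 1, formula gives 1.
Agrees on all 8 inputs.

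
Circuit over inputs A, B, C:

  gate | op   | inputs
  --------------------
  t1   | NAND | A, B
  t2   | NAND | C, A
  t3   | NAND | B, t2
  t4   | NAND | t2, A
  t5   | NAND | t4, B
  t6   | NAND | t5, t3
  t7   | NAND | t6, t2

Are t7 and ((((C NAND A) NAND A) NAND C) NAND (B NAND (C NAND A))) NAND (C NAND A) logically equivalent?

No

t2 = C NAND A
t3 = B NAND t2 = B NAND (C NAND A)
t4 = t2 NAND A = (C NAND A) NAND A
t5 = t4 NAND B = ((C NAND A) NAND A) NAND B
t6 = t5 NAND t3 = (((C NAND A) NAND A) NAND B) NAND (B NAND (C NAND A))
t7 = t6 NAND t2 = ((((C NAND A) NAND A) NAND B) NAND (B NAND (C NAND A))) NAND (C NAND A)
At A=0, B=0, C=1: circuit gives 1, formula gives 0.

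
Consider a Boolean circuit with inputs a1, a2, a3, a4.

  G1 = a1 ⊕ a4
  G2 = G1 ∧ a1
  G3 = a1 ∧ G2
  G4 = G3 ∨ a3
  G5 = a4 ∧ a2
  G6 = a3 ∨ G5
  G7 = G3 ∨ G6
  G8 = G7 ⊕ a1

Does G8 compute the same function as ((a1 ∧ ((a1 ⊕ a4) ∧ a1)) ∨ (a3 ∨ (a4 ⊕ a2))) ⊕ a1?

No

G1 = a1 ⊕ a4
G2 = G1 ∧ a1 = (a1 ⊕ a4) ∧ a1
G3 = a1 ∧ G2 = a1 ∧ ((a1 ⊕ a4) ∧ a1)
G5 = a4 ∧ a2
G6 = a3 ∨ G5 = a3 ∨ (a4 ∧ a2)
G7 = G3 ∨ G6 = (a1 ∧ ((a1 ⊕ a4) ∧ a1)) ∨ (a3 ∨ (a4 ∧ a2))
G8 = G7 ⊕ a1 = ((a1 ∧ ((a1 ⊕ a4) ∧ a1)) ∨ (a3 ∨ (a4 ∧ a2))) ⊕ a1
At a1=0, a2=0, a3=0, a4=1: circuit gives 0, formula gives 1.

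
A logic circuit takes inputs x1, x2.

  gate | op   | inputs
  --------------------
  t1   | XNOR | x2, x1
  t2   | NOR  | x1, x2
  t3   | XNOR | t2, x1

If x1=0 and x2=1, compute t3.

t2 = 0 NOR 1 = 0
t3 = 0 XNOR 0 = 1

1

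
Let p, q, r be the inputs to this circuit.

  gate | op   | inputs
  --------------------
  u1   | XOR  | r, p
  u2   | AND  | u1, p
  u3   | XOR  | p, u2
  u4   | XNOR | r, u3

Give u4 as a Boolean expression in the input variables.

u1 = r XOR p
u2 = u1 AND p = (r XOR p) AND p
u3 = p XOR u2 = p XOR ((r XOR p) AND p)
u4 = r XNOR u3 = r XNOR (p XOR ((r XOR p) AND p))

r XNOR (p XOR ((r XOR p) AND p))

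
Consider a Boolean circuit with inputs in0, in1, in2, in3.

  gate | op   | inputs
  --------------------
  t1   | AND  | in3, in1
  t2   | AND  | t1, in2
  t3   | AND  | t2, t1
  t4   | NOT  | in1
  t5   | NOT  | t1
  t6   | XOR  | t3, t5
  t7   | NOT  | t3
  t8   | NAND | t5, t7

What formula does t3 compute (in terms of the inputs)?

((in3 AND in1) AND in2) AND (in3 AND in1)

t1 = in3 AND in1
t2 = t1 AND in2 = (in3 AND in1) AND in2
t3 = t2 AND t1 = ((in3 AND in1) AND in2) AND (in3 AND in1)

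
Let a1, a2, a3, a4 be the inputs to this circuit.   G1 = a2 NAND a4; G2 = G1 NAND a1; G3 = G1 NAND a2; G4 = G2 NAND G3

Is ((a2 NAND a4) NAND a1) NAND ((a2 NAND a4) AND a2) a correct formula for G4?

G1 = a2 NAND a4
G2 = G1 NAND a1 = (a2 NAND a4) NAND a1
G3 = G1 NAND a2 = (a2 NAND a4) NAND a2
G4 = G2 NAND G3 = ((a2 NAND a4) NAND a1) NAND ((a2 NAND a4) NAND a2)
At a1=0, a2=0, a3=0, a4=0: circuit gives 0, formula gives 1.

No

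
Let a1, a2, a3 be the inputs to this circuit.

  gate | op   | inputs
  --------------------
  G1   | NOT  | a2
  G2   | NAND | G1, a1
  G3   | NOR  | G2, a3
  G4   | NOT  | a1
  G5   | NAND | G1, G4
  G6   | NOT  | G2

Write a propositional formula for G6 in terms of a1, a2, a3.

NOT (NOT a2 NAND a1)

G1 = NOT a2
G2 = G1 NAND a1 = NOT a2 NAND a1
G6 = NOT G2 = NOT (NOT a2 NAND a1)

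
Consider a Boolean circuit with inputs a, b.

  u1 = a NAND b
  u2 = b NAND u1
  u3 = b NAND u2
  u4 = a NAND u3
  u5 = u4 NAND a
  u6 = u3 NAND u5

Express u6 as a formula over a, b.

(b NAND (b NAND (a NAND b))) NAND ((a NAND (b NAND (b NAND (a NAND b)))) NAND a)

u1 = a NAND b
u2 = b NAND u1 = b NAND (a NAND b)
u3 = b NAND u2 = b NAND (b NAND (a NAND b))
u4 = a NAND u3 = a NAND (b NAND (b NAND (a NAND b)))
u5 = u4 NAND a = (a NAND (b NAND (b NAND (a NAND b)))) NAND a
u6 = u3 NAND u5 = (b NAND (b NAND (a NAND b))) NAND ((a NAND (b NAND (b NAND (a NAND b)))) NAND a)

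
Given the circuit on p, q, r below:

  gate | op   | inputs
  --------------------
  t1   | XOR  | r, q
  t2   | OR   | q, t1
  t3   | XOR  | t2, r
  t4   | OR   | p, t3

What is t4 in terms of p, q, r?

t1 = r XOR q
t2 = q OR t1 = q OR (r XOR q)
t3 = t2 XOR r = (q OR (r XOR q)) XOR r
t4 = p OR t3 = p OR ((q OR (r XOR q)) XOR r)

p OR ((q OR (r XOR q)) XOR r)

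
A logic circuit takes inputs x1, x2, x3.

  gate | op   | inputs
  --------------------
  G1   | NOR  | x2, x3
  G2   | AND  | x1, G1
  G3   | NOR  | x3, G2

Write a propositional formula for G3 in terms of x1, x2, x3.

G1 = x2 NOR x3
G2 = x1 AND G1 = x1 AND (x2 NOR x3)
G3 = x3 NOR G2 = x3 NOR (x1 AND (x2 NOR x3))

x3 NOR (x1 AND (x2 NOR x3))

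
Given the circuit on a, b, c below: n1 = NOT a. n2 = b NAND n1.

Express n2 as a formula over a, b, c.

n1 = NOT a
n2 = b NAND n1 = b NAND NOT a

b NAND NOT a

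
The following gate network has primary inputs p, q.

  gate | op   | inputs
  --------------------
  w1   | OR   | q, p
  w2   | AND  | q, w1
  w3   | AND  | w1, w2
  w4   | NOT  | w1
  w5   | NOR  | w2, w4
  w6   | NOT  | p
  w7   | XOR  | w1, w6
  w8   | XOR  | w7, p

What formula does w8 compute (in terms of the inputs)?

w1 = q OR p
w6 = NOT p
w7 = w1 XOR w6 = (q OR p) XOR NOT p
w8 = w7 XOR p = ((q OR p) XOR NOT p) XOR p

((q OR p) XOR NOT p) XOR p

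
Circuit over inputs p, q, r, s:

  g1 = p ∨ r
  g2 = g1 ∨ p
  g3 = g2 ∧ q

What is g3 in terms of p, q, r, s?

((p ∨ r) ∨ p) ∧ q

g1 = p ∨ r
g2 = g1 ∨ p = (p ∨ r) ∨ p
g3 = g2 ∧ q = ((p ∨ r) ∨ p) ∧ q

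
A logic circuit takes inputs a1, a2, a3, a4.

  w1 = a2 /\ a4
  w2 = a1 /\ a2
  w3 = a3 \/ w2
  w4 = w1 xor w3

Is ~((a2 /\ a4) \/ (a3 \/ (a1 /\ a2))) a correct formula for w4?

No

w1 = a2 /\ a4
w2 = a1 /\ a2
w3 = a3 \/ w2 = a3 \/ (a1 /\ a2)
w4 = w1 xor w3 = (a2 /\ a4) xor (a3 \/ (a1 /\ a2))
At a1=0, a2=0, a3=0, a4=0: circuit gives 0, formula gives 1.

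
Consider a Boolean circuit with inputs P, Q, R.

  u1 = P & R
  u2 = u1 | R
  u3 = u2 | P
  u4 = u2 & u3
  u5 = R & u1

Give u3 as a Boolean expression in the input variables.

u1 = P & R
u2 = u1 | R = (P & R) | R
u3 = u2 | P = ((P & R) | R) | P

((P & R) | R) | P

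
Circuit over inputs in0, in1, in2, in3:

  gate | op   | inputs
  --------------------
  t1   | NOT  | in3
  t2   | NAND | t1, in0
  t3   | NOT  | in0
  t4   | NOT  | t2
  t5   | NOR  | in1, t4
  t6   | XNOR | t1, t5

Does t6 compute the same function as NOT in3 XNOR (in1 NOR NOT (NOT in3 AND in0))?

t1 = NOT in3
t2 = t1 NAND in0 = NOT in3 NAND in0
t4 = NOT t2 = NOT (NOT in3 NAND in0)
t5 = in1 NOR t4 = in1 NOR NOT (NOT in3 NAND in0)
t6 = t1 XNOR t5 = NOT in3 XNOR (in1 NOR NOT (NOT in3 NAND in0))
At in0=0, in1=0, in2=0, in3=0: circuit gives 1, formula gives 0.

No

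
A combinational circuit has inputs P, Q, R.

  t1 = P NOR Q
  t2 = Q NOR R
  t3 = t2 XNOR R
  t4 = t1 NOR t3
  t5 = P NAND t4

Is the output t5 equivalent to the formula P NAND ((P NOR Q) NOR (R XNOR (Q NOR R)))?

Yes

t1 = P NOR Q
t2 = Q NOR R
t3 = t2 XNOR R = (Q NOR R) XNOR R
t4 = t1 NOR t3 = (P NOR Q) NOR ((Q NOR R) XNOR R)
t5 = P NAND t4 = P NAND ((P NOR Q) NOR ((Q NOR R) XNOR R))
At P=1, Q=0, R=0: circuit gives 0, formula gives 0.
At P=0, Q=0, R=0: circuit gives 1, formula gives 1.
Agrees on all 8 inputs.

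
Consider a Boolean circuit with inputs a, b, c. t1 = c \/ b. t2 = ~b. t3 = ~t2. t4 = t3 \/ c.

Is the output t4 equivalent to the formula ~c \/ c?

t2 = ~b
t3 = ~t2 = ~~b
t4 = t3 \/ c = ~~b \/ c
At a=0, b=0, c=0: circuit gives 0, formula gives 1.

No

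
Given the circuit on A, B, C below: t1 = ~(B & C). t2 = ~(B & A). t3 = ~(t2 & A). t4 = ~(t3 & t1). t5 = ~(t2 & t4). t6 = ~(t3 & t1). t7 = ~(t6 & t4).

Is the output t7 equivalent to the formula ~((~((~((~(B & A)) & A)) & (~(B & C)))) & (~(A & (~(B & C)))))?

t1 = ~(B & C)
t2 = ~(B & A)
t3 = ~(t2 & A) = ~((~(B & A)) & A)
t4 = ~(t3 & t1) = ~((~((~(B & A)) & A)) & (~(B & C)))
t6 = ~(t3 & t1) = ~((~((~(B & A)) & A)) & (~(B & C)))
t7 = ~(t6 & t4) = ~((~((~((~(B & A)) & A)) & (~(B & C)))) & (~((~((~(B & A)) & A)) & (~(B & C)))))
At A=1, B=0, C=0: circuit gives 0, formula gives 1.

No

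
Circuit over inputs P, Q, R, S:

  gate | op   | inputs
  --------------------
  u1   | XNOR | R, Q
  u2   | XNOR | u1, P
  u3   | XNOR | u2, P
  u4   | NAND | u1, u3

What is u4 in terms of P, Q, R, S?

u1 = R XNOR Q
u2 = u1 XNOR P = (R XNOR Q) XNOR P
u3 = u2 XNOR P = ((R XNOR Q) XNOR P) XNOR P
u4 = u1 NAND u3 = (R XNOR Q) NAND (((R XNOR Q) XNOR P) XNOR P)

(R XNOR Q) NAND (((R XNOR Q) XNOR P) XNOR P)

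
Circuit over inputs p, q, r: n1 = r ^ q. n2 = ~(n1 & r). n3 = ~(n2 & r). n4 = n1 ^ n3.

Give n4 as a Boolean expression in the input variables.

n1 = r ^ q
n2 = ~(n1 & r) = ~((r ^ q) & r)
n3 = ~(n2 & r) = ~((~((r ^ q) & r)) & r)
n4 = n1 ^ n3 = (r ^ q) ^ (~((~((r ^ q) & r)) & r))

(r ^ q) ^ (~((~((r ^ q) & r)) & r))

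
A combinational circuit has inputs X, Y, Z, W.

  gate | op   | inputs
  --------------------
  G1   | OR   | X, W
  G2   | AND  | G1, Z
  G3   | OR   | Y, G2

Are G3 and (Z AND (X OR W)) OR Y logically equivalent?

G1 = X OR W
G2 = G1 AND Z = (X OR W) AND Z
G3 = Y OR G2 = Y OR ((X OR W) AND Z)
At X=0, Y=0, Z=0, W=0: circuit gives 0, formula gives 0.
At X=0, Y=0, Z=1, W=1: circuit gives 1, formula gives 1.
Agrees on all 16 inputs.

Yes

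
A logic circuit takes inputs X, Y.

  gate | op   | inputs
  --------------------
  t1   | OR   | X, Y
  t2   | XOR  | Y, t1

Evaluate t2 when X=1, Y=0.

1

t1 = 1 OR 0 = 1
t2 = 0 XOR 1 = 1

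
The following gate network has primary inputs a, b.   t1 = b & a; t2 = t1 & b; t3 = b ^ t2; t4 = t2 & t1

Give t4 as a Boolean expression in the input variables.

((b & a) & b) & (b & a)

t1 = b & a
t2 = t1 & b = (b & a) & b
t4 = t2 & t1 = ((b & a) & b) & (b & a)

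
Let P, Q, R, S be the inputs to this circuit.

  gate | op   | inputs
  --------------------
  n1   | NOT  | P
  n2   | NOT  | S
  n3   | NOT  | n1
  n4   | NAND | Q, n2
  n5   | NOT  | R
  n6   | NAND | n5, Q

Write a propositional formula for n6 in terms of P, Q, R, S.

NOT R NAND Q

n5 = NOT R
n6 = n5 NAND Q = NOT R NAND Q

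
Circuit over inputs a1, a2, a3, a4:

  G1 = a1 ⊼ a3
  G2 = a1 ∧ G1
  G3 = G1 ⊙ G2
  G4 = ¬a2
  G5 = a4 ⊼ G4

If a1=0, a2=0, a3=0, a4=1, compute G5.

0

G4 = ¬0 = 1
G5 = 1 ⊼ 1 = 0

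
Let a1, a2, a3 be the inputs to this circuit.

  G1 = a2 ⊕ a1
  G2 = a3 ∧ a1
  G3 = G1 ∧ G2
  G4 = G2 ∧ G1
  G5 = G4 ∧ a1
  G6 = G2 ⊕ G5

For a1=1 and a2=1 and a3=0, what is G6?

0

G1 = 1 ⊕ 1 = 0
G2 = 0 ∧ 1 = 0
G4 = 0 ∧ 0 = 0
G5 = 0 ∧ 1 = 0
G6 = 0 ⊕ 0 = 0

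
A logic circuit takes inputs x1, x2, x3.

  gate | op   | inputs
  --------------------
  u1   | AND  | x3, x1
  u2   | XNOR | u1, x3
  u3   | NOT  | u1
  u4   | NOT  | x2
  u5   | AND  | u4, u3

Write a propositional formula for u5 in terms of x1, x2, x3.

u1 = x3 AND x1
u3 = NOT u1 = NOT (x3 AND x1)
u4 = NOT x2
u5 = u4 AND u3 = NOT x2 AND NOT (x3 AND x1)

NOT x2 AND NOT (x3 AND x1)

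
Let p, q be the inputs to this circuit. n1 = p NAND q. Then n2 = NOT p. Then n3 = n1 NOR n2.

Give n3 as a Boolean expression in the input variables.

(p NAND q) NOR NOT p

n1 = p NAND q
n2 = NOT p
n3 = n1 NOR n2 = (p NAND q) NOR NOT p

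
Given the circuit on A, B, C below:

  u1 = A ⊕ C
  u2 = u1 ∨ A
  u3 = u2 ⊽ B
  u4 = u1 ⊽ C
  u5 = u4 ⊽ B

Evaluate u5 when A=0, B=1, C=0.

u1 = 0 ⊕ 0 = 0
u4 = 0 ⊽ 0 = 1
u5 = 1 ⊽ 1 = 0

0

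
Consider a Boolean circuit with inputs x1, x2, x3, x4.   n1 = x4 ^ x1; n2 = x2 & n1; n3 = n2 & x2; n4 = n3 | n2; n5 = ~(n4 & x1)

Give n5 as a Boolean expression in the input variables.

~((((x2 & (x4 ^ x1)) & x2) | (x2 & (x4 ^ x1))) & x1)

n1 = x4 ^ x1
n2 = x2 & n1 = x2 & (x4 ^ x1)
n3 = n2 & x2 = (x2 & (x4 ^ x1)) & x2
n4 = n3 | n2 = ((x2 & (x4 ^ x1)) & x2) | (x2 & (x4 ^ x1))
n5 = ~(n4 & x1) = ~((((x2 & (x4 ^ x1)) & x2) | (x2 & (x4 ^ x1))) & x1)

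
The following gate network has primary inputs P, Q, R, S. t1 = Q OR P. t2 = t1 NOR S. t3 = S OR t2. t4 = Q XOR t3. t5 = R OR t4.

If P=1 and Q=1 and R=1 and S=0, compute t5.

t1 = 1 OR 1 = 1
t2 = 1 NOR 0 = 0
t3 = 0 OR 0 = 0
t4 = 1 XOR 0 = 1
t5 = 1 OR 1 = 1

1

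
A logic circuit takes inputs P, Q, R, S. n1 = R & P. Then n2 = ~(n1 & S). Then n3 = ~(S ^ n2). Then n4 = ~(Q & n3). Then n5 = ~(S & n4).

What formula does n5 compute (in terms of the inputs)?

~(S & (~(Q & (~(S ^ (~((R & P) & S)))))))

n1 = R & P
n2 = ~(n1 & S) = ~((R & P) & S)
n3 = ~(S ^ n2) = ~(S ^ (~((R & P) & S)))
n4 = ~(Q & n3) = ~(Q & (~(S ^ (~((R & P) & S)))))
n5 = ~(S & n4) = ~(S & (~(Q & (~(S ^ (~((R & P) & S)))))))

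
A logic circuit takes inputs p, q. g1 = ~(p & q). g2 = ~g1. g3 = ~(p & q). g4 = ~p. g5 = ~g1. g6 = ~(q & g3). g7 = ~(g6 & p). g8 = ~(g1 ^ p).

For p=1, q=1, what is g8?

0

g1 = ~(1 & 1) = 0
g8 = ~(0 ^ 1) = 0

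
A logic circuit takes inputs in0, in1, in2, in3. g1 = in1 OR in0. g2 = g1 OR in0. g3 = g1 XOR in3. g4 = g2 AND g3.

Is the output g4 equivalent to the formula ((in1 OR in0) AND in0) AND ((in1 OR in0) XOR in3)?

g1 = in1 OR in0
g2 = g1 OR in0 = (in1 OR in0) OR in0
g3 = g1 XOR in3 = (in1 OR in0) XOR in3
g4 = g2 AND g3 = ((in1 OR in0) OR in0) AND ((in1 OR in0) XOR in3)
At in0=0, in1=1, in2=0, in3=0: circuit gives 1, formula gives 0.

No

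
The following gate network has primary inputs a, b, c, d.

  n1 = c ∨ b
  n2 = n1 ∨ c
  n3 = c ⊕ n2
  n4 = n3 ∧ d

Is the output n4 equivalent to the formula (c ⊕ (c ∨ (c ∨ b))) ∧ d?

n1 = c ∨ b
n2 = n1 ∨ c = (c ∨ b) ∨ c
n3 = c ⊕ n2 = c ⊕ ((c ∨ b) ∨ c)
n4 = n3 ∧ d = (c ⊕ ((c ∨ b) ∨ c)) ∧ d
At a=0, b=0, c=0, d=0: circuit gives 0, formula gives 0.
At a=0, b=1, c=0, d=1: circuit gives 1, formula gives 1.
Agrees on all 16 inputs.

Yes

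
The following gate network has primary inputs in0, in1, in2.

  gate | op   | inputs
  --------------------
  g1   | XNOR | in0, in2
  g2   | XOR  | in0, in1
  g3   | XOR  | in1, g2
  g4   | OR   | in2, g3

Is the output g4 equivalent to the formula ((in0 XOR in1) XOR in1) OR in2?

Yes

g2 = in0 XOR in1
g3 = in1 XOR g2 = in1 XOR (in0 XOR in1)
g4 = in2 OR g3 = in2 OR (in1 XOR (in0 XOR in1))
At in0=0, in1=0, in2=0: circuit gives 0, formula gives 0.
At in0=0, in1=0, in2=1: circuit gives 1, formula gives 1.
Agrees on all 8 inputs.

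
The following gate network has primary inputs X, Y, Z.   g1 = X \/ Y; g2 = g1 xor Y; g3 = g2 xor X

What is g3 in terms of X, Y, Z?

g1 = X \/ Y
g2 = g1 xor Y = (X \/ Y) xor Y
g3 = g2 xor X = ((X \/ Y) xor Y) xor X

((X \/ Y) xor Y) xor X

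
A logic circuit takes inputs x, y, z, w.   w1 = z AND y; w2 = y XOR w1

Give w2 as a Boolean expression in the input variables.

w1 = z AND y
w2 = y XOR w1 = y XOR (z AND y)

y XOR (z AND y)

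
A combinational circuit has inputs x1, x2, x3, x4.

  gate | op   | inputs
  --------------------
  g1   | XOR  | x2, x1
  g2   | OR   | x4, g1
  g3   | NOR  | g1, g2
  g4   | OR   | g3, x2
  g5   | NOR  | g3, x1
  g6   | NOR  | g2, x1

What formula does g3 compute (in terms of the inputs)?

(x2 XOR x1) NOR (x4 OR (x2 XOR x1))

g1 = x2 XOR x1
g2 = x4 OR g1 = x4 OR (x2 XOR x1)
g3 = g1 NOR g2 = (x2 XOR x1) NOR (x4 OR (x2 XOR x1))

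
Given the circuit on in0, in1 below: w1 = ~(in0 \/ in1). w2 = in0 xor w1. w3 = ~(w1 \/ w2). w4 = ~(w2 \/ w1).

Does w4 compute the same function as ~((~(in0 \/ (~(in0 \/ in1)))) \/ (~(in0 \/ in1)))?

No

w1 = ~(in0 \/ in1)
w2 = in0 xor w1 = in0 xor (~(in0 \/ in1))
w4 = ~(w2 \/ w1) = ~((in0 xor (~(in0 \/ in1))) \/ (~(in0 \/ in1)))
At in0=0, in1=1: circuit gives 1, formula gives 0.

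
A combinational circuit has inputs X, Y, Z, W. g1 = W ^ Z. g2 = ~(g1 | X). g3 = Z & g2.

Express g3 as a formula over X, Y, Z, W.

Z & (~((W ^ Z) | X))

g1 = W ^ Z
g2 = ~(g1 | X) = ~((W ^ Z) | X)
g3 = Z & g2 = Z & (~((W ^ Z) | X))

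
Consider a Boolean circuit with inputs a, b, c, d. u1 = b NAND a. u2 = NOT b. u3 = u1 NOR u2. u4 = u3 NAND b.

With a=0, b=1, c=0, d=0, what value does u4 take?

u1 = 1 NAND 0 = 1
u2 = NOT 1 = 0
u3 = 1 NOR 0 = 0
u4 = 0 NAND 1 = 1

1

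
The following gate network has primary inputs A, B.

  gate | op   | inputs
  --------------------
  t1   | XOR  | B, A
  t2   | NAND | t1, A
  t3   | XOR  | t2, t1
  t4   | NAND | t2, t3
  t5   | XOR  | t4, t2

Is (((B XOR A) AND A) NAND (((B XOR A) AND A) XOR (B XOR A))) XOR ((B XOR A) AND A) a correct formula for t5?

No

t1 = B XOR A
t2 = t1 NAND A = (B XOR A) NAND A
t3 = t2 XOR t1 = ((B XOR A) NAND A) XOR (B XOR A)
t4 = t2 NAND t3 = ((B XOR A) NAND A) NAND (((B XOR A) NAND A) XOR (B XOR A))
t5 = t4 XOR t2 = (((B XOR A) NAND A) NAND (((B XOR A) NAND A) XOR (B XOR A))) XOR ((B XOR A) NAND A)
At A=0, B=1: circuit gives 0, formula gives 1.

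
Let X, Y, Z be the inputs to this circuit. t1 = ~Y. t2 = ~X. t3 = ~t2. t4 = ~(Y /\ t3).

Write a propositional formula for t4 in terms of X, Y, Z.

~(Y /\ ~~X)

t2 = ~X
t3 = ~t2 = ~~X
t4 = ~(Y /\ t3) = ~(Y /\ ~~X)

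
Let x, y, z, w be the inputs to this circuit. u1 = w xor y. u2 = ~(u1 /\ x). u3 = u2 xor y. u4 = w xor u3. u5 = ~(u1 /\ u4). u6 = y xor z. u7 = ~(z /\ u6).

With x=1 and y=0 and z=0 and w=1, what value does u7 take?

u6 = 0 xor 0 = 0
u7 = ~(0 /\ 0) = 1

1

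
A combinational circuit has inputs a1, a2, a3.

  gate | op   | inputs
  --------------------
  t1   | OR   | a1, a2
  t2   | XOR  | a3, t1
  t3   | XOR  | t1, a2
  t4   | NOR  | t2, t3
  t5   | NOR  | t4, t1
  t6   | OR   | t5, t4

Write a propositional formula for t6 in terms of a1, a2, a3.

(((a3 XOR (a1 OR a2)) NOR ((a1 OR a2) XOR a2)) NOR (a1 OR a2)) OR ((a3 XOR (a1 OR a2)) NOR ((a1 OR a2) XOR a2))

t1 = a1 OR a2
t2 = a3 XOR t1 = a3 XOR (a1 OR a2)
t3 = t1 XOR a2 = (a1 OR a2) XOR a2
t4 = t2 NOR t3 = (a3 XOR (a1 OR a2)) NOR ((a1 OR a2) XOR a2)
t5 = t4 NOR t1 = ((a3 XOR (a1 OR a2)) NOR ((a1 OR a2) XOR a2)) NOR (a1 OR a2)
t6 = t5 OR t4 = (((a3 XOR (a1 OR a2)) NOR ((a1 OR a2) XOR a2)) NOR (a1 OR a2)) OR ((a3 XOR (a1 OR a2)) NOR ((a1 OR a2) XOR a2))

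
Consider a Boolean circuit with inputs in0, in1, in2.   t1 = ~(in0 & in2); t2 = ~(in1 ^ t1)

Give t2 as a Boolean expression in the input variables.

t1 = ~(in0 & in2)
t2 = ~(in1 ^ t1) = ~(in1 ^ (~(in0 & in2)))

~(in1 ^ (~(in0 & in2)))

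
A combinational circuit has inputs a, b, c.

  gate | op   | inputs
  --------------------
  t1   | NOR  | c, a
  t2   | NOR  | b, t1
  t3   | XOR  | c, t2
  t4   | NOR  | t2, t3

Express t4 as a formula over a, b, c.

(b NOR (c NOR a)) NOR (c XOR (b NOR (c NOR a)))

t1 = c NOR a
t2 = b NOR t1 = b NOR (c NOR a)
t3 = c XOR t2 = c XOR (b NOR (c NOR a))
t4 = t2 NOR t3 = (b NOR (c NOR a)) NOR (c XOR (b NOR (c NOR a)))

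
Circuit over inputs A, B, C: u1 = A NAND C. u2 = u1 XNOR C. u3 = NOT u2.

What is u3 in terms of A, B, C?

NOT ((A NAND C) XNOR C)

u1 = A NAND C
u2 = u1 XNOR C = (A NAND C) XNOR C
u3 = NOT u2 = NOT ((A NAND C) XNOR C)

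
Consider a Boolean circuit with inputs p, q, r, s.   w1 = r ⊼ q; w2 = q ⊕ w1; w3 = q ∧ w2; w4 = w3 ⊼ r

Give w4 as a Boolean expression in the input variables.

w1 = r ⊼ q
w2 = q ⊕ w1 = q ⊕ (r ⊼ q)
w3 = q ∧ w2 = q ∧ (q ⊕ (r ⊼ q))
w4 = w3 ⊼ r = (q ∧ (q ⊕ (r ⊼ q))) ⊼ r

(q ∧ (q ⊕ (r ⊼ q))) ⊼ r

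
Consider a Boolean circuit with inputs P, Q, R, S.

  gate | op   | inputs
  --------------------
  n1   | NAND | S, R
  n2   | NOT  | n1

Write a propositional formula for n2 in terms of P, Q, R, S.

n1 = S NAND R
n2 = NOT n1 = NOT (S NAND R)

NOT (S NAND R)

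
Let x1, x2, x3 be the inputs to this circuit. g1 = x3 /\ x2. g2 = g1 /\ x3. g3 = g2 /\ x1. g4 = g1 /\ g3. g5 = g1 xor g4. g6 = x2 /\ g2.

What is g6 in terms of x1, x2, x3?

x2 /\ ((x3 /\ x2) /\ x3)

g1 = x3 /\ x2
g2 = g1 /\ x3 = (x3 /\ x2) /\ x3
g6 = x2 /\ g2 = x2 /\ ((x3 /\ x2) /\ x3)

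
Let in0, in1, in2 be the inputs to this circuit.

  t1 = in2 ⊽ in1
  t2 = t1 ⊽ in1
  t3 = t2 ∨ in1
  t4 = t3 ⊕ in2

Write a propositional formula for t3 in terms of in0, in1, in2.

((in2 ⊽ in1) ⊽ in1) ∨ in1

t1 = in2 ⊽ in1
t2 = t1 ⊽ in1 = (in2 ⊽ in1) ⊽ in1
t3 = t2 ∨ in1 = ((in2 ⊽ in1) ⊽ in1) ∨ in1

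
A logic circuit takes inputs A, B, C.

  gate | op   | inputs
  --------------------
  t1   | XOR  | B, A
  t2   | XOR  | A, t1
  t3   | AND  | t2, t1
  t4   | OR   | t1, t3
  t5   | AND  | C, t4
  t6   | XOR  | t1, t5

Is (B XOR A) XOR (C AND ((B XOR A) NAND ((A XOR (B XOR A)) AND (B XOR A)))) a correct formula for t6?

t1 = B XOR A
t2 = A XOR t1 = A XOR (B XOR A)
t3 = t2 AND t1 = (A XOR (B XOR A)) AND (B XOR A)
t4 = t1 OR t3 = (B XOR A) OR ((A XOR (B XOR A)) AND (B XOR A))
t5 = C AND t4 = C AND ((B XOR A) OR ((A XOR (B XOR A)) AND (B XOR A)))
t6 = t1 XOR t5 = (B XOR A) XOR (C AND ((B XOR A) OR ((A XOR (B XOR A)) AND (B XOR A))))
At A=0, B=0, C=1: circuit gives 0, formula gives 1.

No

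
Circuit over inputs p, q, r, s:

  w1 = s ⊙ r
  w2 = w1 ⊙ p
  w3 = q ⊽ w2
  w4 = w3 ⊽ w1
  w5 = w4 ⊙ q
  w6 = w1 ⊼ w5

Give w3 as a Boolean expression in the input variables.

q ⊽ ((s ⊙ r) ⊙ p)

w1 = s ⊙ r
w2 = w1 ⊙ p = (s ⊙ r) ⊙ p
w3 = q ⊽ w2 = q ⊽ ((s ⊙ r) ⊙ p)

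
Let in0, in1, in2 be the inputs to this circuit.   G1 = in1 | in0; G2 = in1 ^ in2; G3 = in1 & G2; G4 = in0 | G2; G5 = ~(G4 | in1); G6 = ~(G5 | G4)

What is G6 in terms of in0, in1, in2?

~((~((in0 | (in1 ^ in2)) | in1)) | (in0 | (in1 ^ in2)))

G2 = in1 ^ in2
G4 = in0 | G2 = in0 | (in1 ^ in2)
G5 = ~(G4 | in1) = ~((in0 | (in1 ^ in2)) | in1)
G6 = ~(G5 | G4) = ~((~((in0 | (in1 ^ in2)) | in1)) | (in0 | (in1 ^ in2)))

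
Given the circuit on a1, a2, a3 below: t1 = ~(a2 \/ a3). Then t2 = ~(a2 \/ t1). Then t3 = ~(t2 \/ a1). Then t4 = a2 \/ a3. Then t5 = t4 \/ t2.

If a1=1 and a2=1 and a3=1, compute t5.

1

t1 = ~(1 \/ 1) = 0
t2 = ~(1 \/ 0) = 0
t4 = 1 \/ 1 = 1
t5 = 1 \/ 0 = 1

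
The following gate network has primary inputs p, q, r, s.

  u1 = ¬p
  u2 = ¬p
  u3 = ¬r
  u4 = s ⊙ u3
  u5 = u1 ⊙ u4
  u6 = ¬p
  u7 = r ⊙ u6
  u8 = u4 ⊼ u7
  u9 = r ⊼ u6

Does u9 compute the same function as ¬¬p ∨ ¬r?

u6 = ¬p
u9 = r ⊼ u6 = r ⊼ ¬p
At p=0, q=0, r=1, s=0: circuit gives 0, formula gives 0.
At p=0, q=0, r=0, s=0: circuit gives 1, formula gives 1.
Agrees on all 16 inputs.

Yes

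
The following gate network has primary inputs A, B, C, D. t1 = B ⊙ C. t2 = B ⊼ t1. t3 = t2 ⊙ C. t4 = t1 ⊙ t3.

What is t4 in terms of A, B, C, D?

(B ⊙ C) ⊙ ((B ⊼ (B ⊙ C)) ⊙ C)

t1 = B ⊙ C
t2 = B ⊼ t1 = B ⊼ (B ⊙ C)
t3 = t2 ⊙ C = (B ⊼ (B ⊙ C)) ⊙ C
t4 = t1 ⊙ t3 = (B ⊙ C) ⊙ ((B ⊼ (B ⊙ C)) ⊙ C)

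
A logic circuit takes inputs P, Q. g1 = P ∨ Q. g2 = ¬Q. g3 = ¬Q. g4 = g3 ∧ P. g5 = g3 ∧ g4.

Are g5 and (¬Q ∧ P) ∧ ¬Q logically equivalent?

g3 = ¬Q
g4 = g3 ∧ P = ¬Q ∧ P
g5 = g3 ∧ g4 = ¬Q ∧ (¬Q ∧ P)
At P=0, Q=0: circuit gives 0, formula gives 0.
At P=1, Q=0: circuit gives 1, formula gives 1.
Agrees on all 4 inputs.

Yes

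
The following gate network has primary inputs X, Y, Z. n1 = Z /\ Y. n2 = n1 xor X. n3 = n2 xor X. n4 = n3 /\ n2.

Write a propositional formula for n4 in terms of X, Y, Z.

n1 = Z /\ Y
n2 = n1 xor X = (Z /\ Y) xor X
n3 = n2 xor X = ((Z /\ Y) xor X) xor X
n4 = n3 /\ n2 = (((Z /\ Y) xor X) xor X) /\ ((Z /\ Y) xor X)

(((Z /\ Y) xor X) xor X) /\ ((Z /\ Y) xor X)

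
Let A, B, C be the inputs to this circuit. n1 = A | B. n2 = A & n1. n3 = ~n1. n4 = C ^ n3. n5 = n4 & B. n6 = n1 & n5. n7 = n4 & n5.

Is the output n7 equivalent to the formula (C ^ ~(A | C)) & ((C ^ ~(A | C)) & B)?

n1 = A | B
n3 = ~n1 = ~(A | B)
n4 = C ^ n3 = C ^ ~(A | B)
n5 = n4 & B = (C ^ ~(A | B)) & B
n7 = n4 & n5 = (C ^ ~(A | B)) & ((C ^ ~(A | B)) & B)
At A=0, B=1, C=0: circuit gives 0, formula gives 1.

No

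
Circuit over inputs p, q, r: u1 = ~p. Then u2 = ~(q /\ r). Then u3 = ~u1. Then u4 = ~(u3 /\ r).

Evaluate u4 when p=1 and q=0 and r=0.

1

u1 = ~1 = 0
u3 = ~0 = 1
u4 = ~(1 /\ 0) = 1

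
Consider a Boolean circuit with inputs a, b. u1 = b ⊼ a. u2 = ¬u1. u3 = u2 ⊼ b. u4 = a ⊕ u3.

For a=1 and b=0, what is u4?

u1 = 0 ⊼ 1 = 1
u2 = ¬1 = 0
u3 = 0 ⊼ 0 = 1
u4 = 1 ⊕ 1 = 0

0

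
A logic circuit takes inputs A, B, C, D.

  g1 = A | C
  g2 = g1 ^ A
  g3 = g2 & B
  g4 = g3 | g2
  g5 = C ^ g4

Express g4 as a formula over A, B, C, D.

(((A | C) ^ A) & B) | ((A | C) ^ A)

g1 = A | C
g2 = g1 ^ A = (A | C) ^ A
g3 = g2 & B = ((A | C) ^ A) & B
g4 = g3 | g2 = (((A | C) ^ A) & B) | ((A | C) ^ A)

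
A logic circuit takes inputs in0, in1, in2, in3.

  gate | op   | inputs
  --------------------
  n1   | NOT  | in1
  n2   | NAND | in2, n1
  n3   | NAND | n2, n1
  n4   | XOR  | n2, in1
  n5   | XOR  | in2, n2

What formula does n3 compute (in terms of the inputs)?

n1 = NOT in1
n2 = in2 NAND n1 = in2 NAND NOT in1
n3 = n2 NAND n1 = (in2 NAND NOT in1) NAND NOT in1

(in2 NAND NOT in1) NAND NOT in1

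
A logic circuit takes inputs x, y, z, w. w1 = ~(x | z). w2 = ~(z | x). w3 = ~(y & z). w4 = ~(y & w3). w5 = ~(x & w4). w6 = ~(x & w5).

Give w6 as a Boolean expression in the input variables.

~(x & (~(x & (~(y & (~(y & z)))))))

w3 = ~(y & z)
w4 = ~(y & w3) = ~(y & (~(y & z)))
w5 = ~(x & w4) = ~(x & (~(y & (~(y & z)))))
w6 = ~(x & w5) = ~(x & (~(x & (~(y & (~(y & z)))))))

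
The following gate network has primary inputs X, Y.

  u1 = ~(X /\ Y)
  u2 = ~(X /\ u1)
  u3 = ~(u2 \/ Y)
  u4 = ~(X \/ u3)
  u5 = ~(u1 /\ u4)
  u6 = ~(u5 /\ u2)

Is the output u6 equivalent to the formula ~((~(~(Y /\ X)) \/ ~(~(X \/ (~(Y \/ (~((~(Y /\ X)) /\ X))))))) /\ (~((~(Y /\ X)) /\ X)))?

u1 = ~(X /\ Y)
u2 = ~(X /\ u1) = ~(X /\ (~(X /\ Y)))
u3 = ~(u2 \/ Y) = ~((~(X /\ (~(X /\ Y)))) \/ Y)
u4 = ~(X \/ u3) = ~(X \/ (~((~(X /\ (~(X /\ Y)))) \/ Y)))
u5 = ~(u1 /\ u4) = ~((~(X /\ Y)) /\ (~(X \/ (~((~(X /\ (~(X /\ Y)))) \/ Y)))))
u6 = ~(u5 /\ u2) = ~((~((~(X /\ Y)) /\ (~(X \/ (~((~(X /\ (~(X /\ Y)))) \/ Y)))))) /\ (~(X /\ (~(X /\ Y)))))
At X=1, Y=1: circuit gives 0, formula gives 0.
At X=0, Y=0: circuit gives 1, formula gives 1.
Agrees on all 4 inputs.

Yes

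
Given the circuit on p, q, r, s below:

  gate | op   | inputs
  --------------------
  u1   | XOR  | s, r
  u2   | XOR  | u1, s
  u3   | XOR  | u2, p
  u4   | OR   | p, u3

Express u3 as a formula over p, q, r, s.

u1 = s XOR r
u2 = u1 XOR s = (s XOR r) XOR s
u3 = u2 XOR p = ((s XOR r) XOR s) XOR p

((s XOR r) XOR s) XOR p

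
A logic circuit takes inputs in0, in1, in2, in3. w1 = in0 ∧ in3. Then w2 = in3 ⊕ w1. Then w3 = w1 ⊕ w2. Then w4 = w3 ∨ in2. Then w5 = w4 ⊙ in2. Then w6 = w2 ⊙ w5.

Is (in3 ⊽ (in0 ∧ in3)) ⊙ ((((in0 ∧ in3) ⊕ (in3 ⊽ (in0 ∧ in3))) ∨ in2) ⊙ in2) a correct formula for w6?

No

w1 = in0 ∧ in3
w2 = in3 ⊕ w1 = in3 ⊕ (in0 ∧ in3)
w3 = w1 ⊕ w2 = (in0 ∧ in3) ⊕ (in3 ⊕ (in0 ∧ in3))
w4 = w3 ∨ in2 = ((in0 ∧ in3) ⊕ (in3 ⊕ (in0 ∧ in3))) ∨ in2
w5 = w4 ⊙ in2 = (((in0 ∧ in3) ⊕ (in3 ⊕ (in0 ∧ in3))) ∨ in2) ⊙ in2
w6 = w2 ⊙ w5 = (in3 ⊕ (in0 ∧ in3)) ⊙ ((((in0 ∧ in3) ⊕ (in3 ⊕ (in0 ∧ in3))) ∨ in2) ⊙ in2)
At in0=0, in1=0, in2=1, in3=0: circuit gives 0, formula gives 1.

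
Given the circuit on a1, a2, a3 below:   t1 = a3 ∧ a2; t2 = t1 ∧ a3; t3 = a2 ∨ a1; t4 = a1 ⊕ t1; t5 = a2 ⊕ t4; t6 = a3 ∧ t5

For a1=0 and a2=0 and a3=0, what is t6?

0

t1 = 0 ∧ 0 = 0
t4 = 0 ⊕ 0 = 0
t5 = 0 ⊕ 0 = 0
t6 = 0 ∧ 0 = 0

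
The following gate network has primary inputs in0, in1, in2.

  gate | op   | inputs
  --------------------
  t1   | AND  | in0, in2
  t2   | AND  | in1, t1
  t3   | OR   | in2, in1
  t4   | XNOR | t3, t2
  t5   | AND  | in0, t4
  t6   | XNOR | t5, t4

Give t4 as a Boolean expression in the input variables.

(in2 OR in1) XNOR (in1 AND (in0 AND in2))

t1 = in0 AND in2
t2 = in1 AND t1 = in1 AND (in0 AND in2)
t3 = in2 OR in1
t4 = t3 XNOR t2 = (in2 OR in1) XNOR (in1 AND (in0 AND in2))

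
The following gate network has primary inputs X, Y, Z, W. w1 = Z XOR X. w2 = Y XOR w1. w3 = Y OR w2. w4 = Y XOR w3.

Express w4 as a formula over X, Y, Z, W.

w1 = Z XOR X
w2 = Y XOR w1 = Y XOR (Z XOR X)
w3 = Y OR w2 = Y OR (Y XOR (Z XOR X))
w4 = Y XOR w3 = Y XOR (Y OR (Y XOR (Z XOR X)))

Y XOR (Y OR (Y XOR (Z XOR X)))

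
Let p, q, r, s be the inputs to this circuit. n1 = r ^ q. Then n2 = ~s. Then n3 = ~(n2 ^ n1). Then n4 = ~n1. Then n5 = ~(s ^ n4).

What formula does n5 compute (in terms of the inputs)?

n1 = r ^ q
n4 = ~n1 = ~(r ^ q)
n5 = ~(s ^ n4) = ~(s ^ ~(r ^ q))

~(s ^ ~(r ^ q))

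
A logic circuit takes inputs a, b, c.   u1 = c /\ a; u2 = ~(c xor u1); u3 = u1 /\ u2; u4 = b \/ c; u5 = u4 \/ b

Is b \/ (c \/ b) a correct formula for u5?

u4 = b \/ c
u5 = u4 \/ b = (b \/ c) \/ b
At a=0, b=0, c=0: circuit gives 0, formula gives 0.
At a=0, b=0, c=1: circuit gives 1, formula gives 1.
Agrees on all 8 inputs.

Yes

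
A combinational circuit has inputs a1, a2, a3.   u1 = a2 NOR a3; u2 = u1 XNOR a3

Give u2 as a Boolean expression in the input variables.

(a2 NOR a3) XNOR a3

u1 = a2 NOR a3
u2 = u1 XNOR a3 = (a2 NOR a3) XNOR a3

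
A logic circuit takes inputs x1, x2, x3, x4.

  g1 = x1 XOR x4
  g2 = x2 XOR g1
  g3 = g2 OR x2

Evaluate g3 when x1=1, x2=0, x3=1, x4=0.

1

g1 = 1 XOR 0 = 1
g2 = 0 XOR 1 = 1
g3 = 1 OR 0 = 1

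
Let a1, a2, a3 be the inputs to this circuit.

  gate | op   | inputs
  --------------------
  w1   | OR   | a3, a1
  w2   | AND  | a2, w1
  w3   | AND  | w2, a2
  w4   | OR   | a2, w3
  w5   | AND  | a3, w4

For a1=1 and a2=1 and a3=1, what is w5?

w1 = 1 OR 1 = 1
w2 = 1 AND 1 = 1
w3 = 1 AND 1 = 1
w4 = 1 OR 1 = 1
w5 = 1 AND 1 = 1

1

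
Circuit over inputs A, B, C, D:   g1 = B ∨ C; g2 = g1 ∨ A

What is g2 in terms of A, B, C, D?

(B ∨ C) ∨ A

g1 = B ∨ C
g2 = g1 ∨ A = (B ∨ C) ∨ A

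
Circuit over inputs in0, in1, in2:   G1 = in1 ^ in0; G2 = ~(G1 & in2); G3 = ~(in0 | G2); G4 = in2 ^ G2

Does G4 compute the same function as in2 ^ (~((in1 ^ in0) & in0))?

No

G1 = in1 ^ in0
G2 = ~(G1 & in2) = ~((in1 ^ in0) & in2)
G4 = in2 ^ G2 = in2 ^ (~((in1 ^ in0) & in2))
At in0=0, in1=1, in2=1: circuit gives 1, formula gives 0.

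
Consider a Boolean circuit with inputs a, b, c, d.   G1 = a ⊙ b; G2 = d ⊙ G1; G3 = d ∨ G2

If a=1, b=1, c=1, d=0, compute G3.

0

G1 = 1 ⊙ 1 = 1
G2 = 0 ⊙ 1 = 0
G3 = 0 ∨ 0 = 0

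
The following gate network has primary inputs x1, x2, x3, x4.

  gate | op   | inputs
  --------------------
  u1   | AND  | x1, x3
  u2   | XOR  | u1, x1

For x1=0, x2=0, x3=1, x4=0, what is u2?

u1 = 0 AND 1 = 0
u2 = 0 XOR 0 = 0

0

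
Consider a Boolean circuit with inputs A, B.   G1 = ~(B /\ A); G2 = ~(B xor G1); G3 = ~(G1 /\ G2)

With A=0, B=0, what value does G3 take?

1

G1 = ~(0 /\ 0) = 1
G2 = ~(0 xor 1) = 0
G3 = ~(1 /\ 0) = 1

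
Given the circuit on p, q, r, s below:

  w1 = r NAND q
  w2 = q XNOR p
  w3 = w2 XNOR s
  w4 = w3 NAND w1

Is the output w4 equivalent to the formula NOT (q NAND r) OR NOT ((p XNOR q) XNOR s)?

w1 = r NAND q
w2 = q XNOR p
w3 = w2 XNOR s = (q XNOR p) XNOR s
w4 = w3 NAND w1 = ((q XNOR p) XNOR s) NAND (r NAND q)
At p=0, q=0, r=0, s=1: circuit gives 0, formula gives 0.
At p=0, q=0, r=0, s=0: circuit gives 1, formula gives 1.
Agrees on all 16 inputs.

Yes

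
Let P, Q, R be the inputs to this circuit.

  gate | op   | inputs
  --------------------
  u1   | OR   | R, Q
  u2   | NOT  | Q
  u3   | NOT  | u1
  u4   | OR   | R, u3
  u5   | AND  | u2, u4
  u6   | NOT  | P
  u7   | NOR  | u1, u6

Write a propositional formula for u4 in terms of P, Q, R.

u1 = R OR Q
u3 = NOT u1 = NOT (R OR Q)
u4 = R OR u3 = R OR NOT (R OR Q)

R OR NOT (R OR Q)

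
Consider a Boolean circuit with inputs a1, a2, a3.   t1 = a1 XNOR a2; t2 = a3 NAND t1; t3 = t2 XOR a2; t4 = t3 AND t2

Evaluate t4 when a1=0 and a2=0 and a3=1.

t1 = 0 XNOR 0 = 1
t2 = 1 NAND 1 = 0
t3 = 0 XOR 0 = 0
t4 = 0 AND 0 = 0

0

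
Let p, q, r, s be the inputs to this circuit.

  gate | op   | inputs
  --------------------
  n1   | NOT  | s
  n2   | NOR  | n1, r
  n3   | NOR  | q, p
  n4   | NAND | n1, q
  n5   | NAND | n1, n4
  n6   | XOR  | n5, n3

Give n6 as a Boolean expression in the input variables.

(NOT s NAND (NOT s NAND q)) XOR (q NOR p)

n1 = NOT s
n3 = q NOR p
n4 = n1 NAND q = NOT s NAND q
n5 = n1 NAND n4 = NOT s NAND (NOT s NAND q)
n6 = n5 XOR n3 = (NOT s NAND (NOT s NAND q)) XOR (q NOR p)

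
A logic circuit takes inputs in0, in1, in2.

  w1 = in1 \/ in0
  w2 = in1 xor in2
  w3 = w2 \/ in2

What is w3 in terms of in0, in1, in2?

w2 = in1 xor in2
w3 = w2 \/ in2 = (in1 xor in2) \/ in2

(in1 xor in2) \/ in2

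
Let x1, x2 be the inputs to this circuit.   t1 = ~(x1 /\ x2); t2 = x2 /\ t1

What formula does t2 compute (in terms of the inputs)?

x2 /\ (~(x1 /\ x2))

t1 = ~(x1 /\ x2)
t2 = x2 /\ t1 = x2 /\ (~(x1 /\ x2))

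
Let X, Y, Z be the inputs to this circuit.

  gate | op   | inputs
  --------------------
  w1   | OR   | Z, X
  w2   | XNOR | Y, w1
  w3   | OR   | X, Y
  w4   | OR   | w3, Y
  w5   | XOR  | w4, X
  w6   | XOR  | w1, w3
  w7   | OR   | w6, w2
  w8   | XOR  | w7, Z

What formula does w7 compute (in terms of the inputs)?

w1 = Z OR X
w2 = Y XNOR w1 = Y XNOR (Z OR X)
w3 = X OR Y
w6 = w1 XOR w3 = (Z OR X) XOR (X OR Y)
w7 = w6 OR w2 = ((Z OR X) XOR (X OR Y)) OR (Y XNOR (Z OR X))

((Z OR X) XOR (X OR Y)) OR (Y XNOR (Z OR X))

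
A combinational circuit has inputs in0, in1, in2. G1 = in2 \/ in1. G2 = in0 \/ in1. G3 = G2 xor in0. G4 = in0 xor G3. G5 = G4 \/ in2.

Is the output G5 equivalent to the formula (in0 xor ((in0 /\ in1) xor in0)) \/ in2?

No

G2 = in0 \/ in1
G3 = G2 xor in0 = (in0 \/ in1) xor in0
G4 = in0 xor G3 = in0 xor ((in0 \/ in1) xor in0)
G5 = G4 \/ in2 = (in0 xor ((in0 \/ in1) xor in0)) \/ in2
At in0=0, in1=1, in2=0: circuit gives 1, formula gives 0.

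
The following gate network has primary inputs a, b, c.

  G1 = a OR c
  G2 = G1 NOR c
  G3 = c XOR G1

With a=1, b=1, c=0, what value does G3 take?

1

G1 = 1 OR 0 = 1
G3 = 0 XOR 1 = 1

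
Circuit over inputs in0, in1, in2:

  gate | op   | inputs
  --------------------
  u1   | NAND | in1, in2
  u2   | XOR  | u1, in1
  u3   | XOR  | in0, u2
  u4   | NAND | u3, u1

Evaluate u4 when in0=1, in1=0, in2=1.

1

u1 = 0 NAND 1 = 1
u2 = 1 XOR 0 = 1
u3 = 1 XOR 1 = 0
u4 = 0 NAND 1 = 1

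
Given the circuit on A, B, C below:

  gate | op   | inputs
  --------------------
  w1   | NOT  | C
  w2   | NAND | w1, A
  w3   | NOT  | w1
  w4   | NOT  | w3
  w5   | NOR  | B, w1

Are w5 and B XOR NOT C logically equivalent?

No

w1 = NOT C
w5 = B NOR w1 = B NOR NOT C
At A=0, B=0, C=0: circuit gives 0, formula gives 1.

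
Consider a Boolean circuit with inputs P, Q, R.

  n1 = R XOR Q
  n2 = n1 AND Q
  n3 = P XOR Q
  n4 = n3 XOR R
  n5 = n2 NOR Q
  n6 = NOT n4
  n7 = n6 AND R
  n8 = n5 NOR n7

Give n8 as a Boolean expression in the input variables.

(((R XOR Q) AND Q) NOR Q) NOR (NOT ((P XOR Q) XOR R) AND R)

n1 = R XOR Q
n2 = n1 AND Q = (R XOR Q) AND Q
n3 = P XOR Q
n4 = n3 XOR R = (P XOR Q) XOR R
n5 = n2 NOR Q = ((R XOR Q) AND Q) NOR Q
n6 = NOT n4 = NOT ((P XOR Q) XOR R)
n7 = n6 AND R = NOT ((P XOR Q) XOR R) AND R
n8 = n5 NOR n7 = (((R XOR Q) AND Q) NOR Q) NOR (NOT ((P XOR Q) XOR R) AND R)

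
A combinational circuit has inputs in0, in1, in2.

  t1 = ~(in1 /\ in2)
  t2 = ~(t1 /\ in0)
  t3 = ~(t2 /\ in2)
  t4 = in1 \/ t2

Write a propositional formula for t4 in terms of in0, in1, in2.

t1 = ~(in1 /\ in2)
t2 = ~(t1 /\ in0) = ~((~(in1 /\ in2)) /\ in0)
t4 = in1 \/ t2 = in1 \/ (~((~(in1 /\ in2)) /\ in0))

in1 \/ (~((~(in1 /\ in2)) /\ in0))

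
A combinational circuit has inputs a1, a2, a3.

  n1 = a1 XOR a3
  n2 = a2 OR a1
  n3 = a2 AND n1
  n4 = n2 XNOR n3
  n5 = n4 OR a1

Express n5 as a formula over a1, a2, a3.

n1 = a1 XOR a3
n2 = a2 OR a1
n3 = a2 AND n1 = a2 AND (a1 XOR a3)
n4 = n2 XNOR n3 = (a2 OR a1) XNOR (a2 AND (a1 XOR a3))
n5 = n4 OR a1 = ((a2 OR a1) XNOR (a2 AND (a1 XOR a3))) OR a1

((a2 OR a1) XNOR (a2 AND (a1 XOR a3))) OR a1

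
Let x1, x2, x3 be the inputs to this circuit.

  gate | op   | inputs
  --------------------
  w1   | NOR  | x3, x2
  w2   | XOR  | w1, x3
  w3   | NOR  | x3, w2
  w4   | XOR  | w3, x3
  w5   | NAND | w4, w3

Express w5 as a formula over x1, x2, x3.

w1 = x3 NOR x2
w2 = w1 XOR x3 = (x3 NOR x2) XOR x3
w3 = x3 NOR w2 = x3 NOR ((x3 NOR x2) XOR x3)
w4 = w3 XOR x3 = (x3 NOR ((x3 NOR x2) XOR x3)) XOR x3
w5 = w4 NAND w3 = ((x3 NOR ((x3 NOR x2) XOR x3)) XOR x3) NAND (x3 NOR ((x3 NOR x2) XOR x3))

((x3 NOR ((x3 NOR x2) XOR x3)) XOR x3) NAND (x3 NOR ((x3 NOR x2) XOR x3))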